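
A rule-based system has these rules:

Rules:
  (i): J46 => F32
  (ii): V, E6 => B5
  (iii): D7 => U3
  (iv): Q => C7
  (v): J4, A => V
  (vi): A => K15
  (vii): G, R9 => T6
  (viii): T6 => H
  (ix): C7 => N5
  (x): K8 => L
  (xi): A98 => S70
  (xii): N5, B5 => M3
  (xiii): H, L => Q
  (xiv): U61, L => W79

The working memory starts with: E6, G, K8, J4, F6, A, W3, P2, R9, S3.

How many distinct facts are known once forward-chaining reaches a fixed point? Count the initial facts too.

Round 1 fires (v), (vi), (vii), (x), giving V, K15, T6, L.
Round 2 fires (ii), (viii), giving B5, H.
Round 3 fires (xiii), giving Q.
Round 4 fires (iv), giving C7.
Round 5 fires (ix), giving N5.
Round 6 fires (xii), giving M3.
Closure: {A, B5, C7, E6, F6, G, H, J4, K15, K8, L, M3, N5, P2, Q, R9, S3, T6, V, W3} — 20 facts.

20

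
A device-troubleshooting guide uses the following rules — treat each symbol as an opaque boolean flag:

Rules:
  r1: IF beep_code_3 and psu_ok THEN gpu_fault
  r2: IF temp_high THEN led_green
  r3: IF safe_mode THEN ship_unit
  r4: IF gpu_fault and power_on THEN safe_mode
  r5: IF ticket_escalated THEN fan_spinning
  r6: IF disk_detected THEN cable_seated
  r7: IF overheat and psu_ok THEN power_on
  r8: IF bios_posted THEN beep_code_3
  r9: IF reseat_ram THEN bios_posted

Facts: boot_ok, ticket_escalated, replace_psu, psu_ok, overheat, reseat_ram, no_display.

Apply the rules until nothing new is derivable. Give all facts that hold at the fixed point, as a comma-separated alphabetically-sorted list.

Round 1: r5 [IF ticket_escalated THEN fan_spinning]; r7 [IF overheat and psu_ok THEN power_on]; r9 [IF reseat_ram THEN bios_posted]. New: fan_spinning, power_on, bios_posted.
Round 2: r8 [IF bios_posted THEN beep_code_3]. New: beep_code_3.
Round 3: r1 [IF beep_code_3 and psu_ok THEN gpu_fault]. New: gpu_fault.
Round 4: r4 [IF gpu_fault and power_on THEN safe_mode]. New: safe_mode.
Round 5: r3 [IF safe_mode THEN ship_unit]. New: ship_unit.

beep_code_3, bios_posted, boot_ok, fan_spinning, gpu_fault, no_display, overheat, power_on, psu_ok, replace_psu, reseat_ram, safe_mode, ship_unit, ticket_escalated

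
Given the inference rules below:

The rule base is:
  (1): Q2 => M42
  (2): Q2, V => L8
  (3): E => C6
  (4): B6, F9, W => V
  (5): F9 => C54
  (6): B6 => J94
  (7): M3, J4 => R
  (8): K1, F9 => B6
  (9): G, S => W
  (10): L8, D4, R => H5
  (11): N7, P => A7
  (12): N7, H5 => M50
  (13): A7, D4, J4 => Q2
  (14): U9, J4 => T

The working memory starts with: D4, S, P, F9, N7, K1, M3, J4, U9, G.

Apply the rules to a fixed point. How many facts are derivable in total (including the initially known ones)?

23

[1] (5) [F9 => C54]; (7) [M3, J4 => R]; (8) [K1, F9 => B6]; (9) [G, S => W]; (11) [N7, P => A7]; (14) [U9, J4 => T]. ⇒ new: C54, R, B6, W, A7, T.
[2] (4) [B6, F9, W => V]; (6) [B6 => J94]; (13) [A7, D4, J4 => Q2]. ⇒ new: V, J94, Q2.
[3] (1) [Q2 => M42]; (2) [Q2, V => L8]. ⇒ new: M42, L8.
[4] (10) [L8, D4, R => H5]. ⇒ new: H5.
[5] (12) [N7, H5 => M50]. ⇒ new: M50.
Closure: {A7, B6, C54, D4, F9, G, H5, J4, J94, K1, L8, M3, M42, M50, N7, P, Q2, R, S, T, U9, V, W} — 23 facts.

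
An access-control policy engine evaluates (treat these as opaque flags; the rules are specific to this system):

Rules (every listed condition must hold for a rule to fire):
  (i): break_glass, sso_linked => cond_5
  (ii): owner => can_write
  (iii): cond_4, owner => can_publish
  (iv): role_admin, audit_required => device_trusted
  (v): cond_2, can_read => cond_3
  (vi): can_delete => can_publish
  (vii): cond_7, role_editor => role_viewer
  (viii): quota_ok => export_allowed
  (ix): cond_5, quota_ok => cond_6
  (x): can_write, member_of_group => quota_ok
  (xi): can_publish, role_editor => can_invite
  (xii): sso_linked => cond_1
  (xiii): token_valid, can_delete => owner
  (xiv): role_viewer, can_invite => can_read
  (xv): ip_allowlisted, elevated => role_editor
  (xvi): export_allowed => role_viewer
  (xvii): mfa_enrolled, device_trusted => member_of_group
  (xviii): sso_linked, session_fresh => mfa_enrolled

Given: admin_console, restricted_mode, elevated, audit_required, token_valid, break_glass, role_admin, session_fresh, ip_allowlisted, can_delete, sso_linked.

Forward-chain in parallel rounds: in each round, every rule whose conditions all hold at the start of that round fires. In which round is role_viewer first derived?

5

Round 1 fires (i), (iv), (vi), (xii), (xiii), (xv), (xviii), giving cond_5, device_trusted, can_publish, cond_1, owner, role_editor, mfa_enrolled.
Round 2 fires (ii), (xi), (xvii), giving can_write, can_invite, member_of_group.
Round 3 fires (x), giving quota_ok.
Round 4 fires (viii), (ix), giving export_allowed, cond_6.
Round 5 fires (xvi), giving role_viewer.
role_viewer first appears in round 5.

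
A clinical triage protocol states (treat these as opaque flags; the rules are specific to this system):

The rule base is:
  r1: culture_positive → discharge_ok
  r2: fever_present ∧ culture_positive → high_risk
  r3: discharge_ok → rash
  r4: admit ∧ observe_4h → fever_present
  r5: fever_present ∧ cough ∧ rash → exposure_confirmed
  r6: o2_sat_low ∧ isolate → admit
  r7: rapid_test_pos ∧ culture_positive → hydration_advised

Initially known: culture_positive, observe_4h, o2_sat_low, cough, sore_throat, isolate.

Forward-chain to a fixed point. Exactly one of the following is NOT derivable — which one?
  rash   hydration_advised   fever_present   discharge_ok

hydration_advised

[1] r1 [culture_positive → discharge_ok]; r6 [o2_sat_low ∧ isolate → admit]. ⇒ new: discharge_ok, admit.
[2] r3 [discharge_ok → rash]; r4 [admit ∧ observe_4h → fever_present]. ⇒ new: rash, fever_present.
[3] r2 [fever_present ∧ culture_positive → high_risk]; r5 [fever_present ∧ cough ∧ rash → exposure_confirmed]. ⇒ new: high_risk, exposure_confirmed.
Derived: discharge_ok (round 1), rash (round 2), fever_present (round 2). hydration_advised never appears in any round.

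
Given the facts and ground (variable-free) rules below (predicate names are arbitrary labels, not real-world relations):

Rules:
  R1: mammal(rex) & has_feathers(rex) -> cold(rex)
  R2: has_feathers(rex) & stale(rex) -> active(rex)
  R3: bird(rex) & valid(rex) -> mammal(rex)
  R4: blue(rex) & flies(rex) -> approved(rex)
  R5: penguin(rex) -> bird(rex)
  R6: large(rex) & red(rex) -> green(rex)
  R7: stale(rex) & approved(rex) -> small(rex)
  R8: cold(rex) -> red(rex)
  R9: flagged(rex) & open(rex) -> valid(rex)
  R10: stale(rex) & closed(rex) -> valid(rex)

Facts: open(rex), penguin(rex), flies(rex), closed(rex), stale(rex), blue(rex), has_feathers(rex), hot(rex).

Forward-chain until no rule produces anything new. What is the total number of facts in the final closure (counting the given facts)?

Round 1 fires R2, R4, R5, R10, giving active(rex), approved(rex), bird(rex), valid(rex).
Round 2 fires R3, R7, giving mammal(rex), small(rex).
Round 3 fires R1, giving cold(rex).
Round 4 fires R8, giving red(rex).
Closure: {active(rex), approved(rex), bird(rex), blue(rex), closed(rex), cold(rex), flies(rex), has_feathers(rex), hot(rex), mammal(rex), open(rex), penguin(rex), red(rex), small(rex), stale(rex), valid(rex)} — 16 facts.

16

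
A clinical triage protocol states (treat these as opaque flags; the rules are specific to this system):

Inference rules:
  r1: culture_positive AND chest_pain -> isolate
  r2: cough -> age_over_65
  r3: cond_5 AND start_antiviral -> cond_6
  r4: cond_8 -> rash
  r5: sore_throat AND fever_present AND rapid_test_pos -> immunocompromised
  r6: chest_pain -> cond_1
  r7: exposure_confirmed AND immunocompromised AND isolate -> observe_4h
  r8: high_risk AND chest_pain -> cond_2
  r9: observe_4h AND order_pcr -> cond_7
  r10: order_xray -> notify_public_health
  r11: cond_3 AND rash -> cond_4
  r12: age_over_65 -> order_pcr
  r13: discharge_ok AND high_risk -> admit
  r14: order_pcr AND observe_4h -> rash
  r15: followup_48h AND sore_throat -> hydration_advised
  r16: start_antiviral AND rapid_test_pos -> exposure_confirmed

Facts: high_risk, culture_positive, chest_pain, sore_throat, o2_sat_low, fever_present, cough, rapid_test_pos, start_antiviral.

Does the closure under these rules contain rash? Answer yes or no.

Round 1 fires r1, r2, r5, r6, r8, r16, giving isolate, age_over_65, immunocompromised, cond_1, cond_2, exposure_confirmed.
Round 2 fires r7, r12, giving observe_4h, order_pcr.
Round 3 fires r9, r14, giving cond_7, rash.
rash appears in round 3, so it is derivable.

yes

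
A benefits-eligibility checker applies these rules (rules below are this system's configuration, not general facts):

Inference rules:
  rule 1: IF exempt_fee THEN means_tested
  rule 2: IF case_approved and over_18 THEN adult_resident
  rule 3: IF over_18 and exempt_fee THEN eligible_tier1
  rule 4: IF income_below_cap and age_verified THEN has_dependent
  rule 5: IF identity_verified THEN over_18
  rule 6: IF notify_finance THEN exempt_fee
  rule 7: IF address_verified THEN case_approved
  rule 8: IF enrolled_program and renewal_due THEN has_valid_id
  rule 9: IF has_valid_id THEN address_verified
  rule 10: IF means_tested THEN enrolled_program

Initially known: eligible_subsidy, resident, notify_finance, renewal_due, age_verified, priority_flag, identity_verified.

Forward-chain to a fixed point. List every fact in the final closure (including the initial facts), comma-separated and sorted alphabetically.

Round 1: rule 5 [IF identity_verified THEN over_18]; rule 6 [IF notify_finance THEN exempt_fee]. Adds over_18, exempt_fee.
Round 2: rule 1 [IF exempt_fee THEN means_tested]; rule 3 [IF over_18 and exempt_fee THEN eligible_tier1]. Adds means_tested, eligible_tier1.
Round 3: rule 10 [IF means_tested THEN enrolled_program]. Adds enrolled_program.
Round 4: rule 8 [IF enrolled_program and renewal_due THEN has_valid_id]. Adds has_valid_id.
Round 5: rule 9 [IF has_valid_id THEN address_verified]. Adds address_verified.
Round 6: rule 7 [IF address_verified THEN case_approved]. Adds case_approved.
Round 7: rule 2 [IF case_approved and over_18 THEN adult_resident]. Adds adult_resident.

address_verified, adult_resident, age_verified, case_approved, eligible_subsidy, eligible_tier1, enrolled_program, exempt_fee, has_valid_id, identity_verified, means_tested, notify_finance, over_18, priority_flag, renewal_due, resident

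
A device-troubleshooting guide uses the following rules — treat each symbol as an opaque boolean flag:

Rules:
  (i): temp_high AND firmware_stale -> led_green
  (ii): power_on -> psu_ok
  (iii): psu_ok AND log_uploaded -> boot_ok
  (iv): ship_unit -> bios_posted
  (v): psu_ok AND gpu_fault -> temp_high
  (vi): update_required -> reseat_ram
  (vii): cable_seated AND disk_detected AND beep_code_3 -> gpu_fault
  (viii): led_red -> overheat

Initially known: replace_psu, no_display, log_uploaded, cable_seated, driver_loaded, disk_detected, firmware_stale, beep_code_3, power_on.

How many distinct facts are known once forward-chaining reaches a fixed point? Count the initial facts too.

14

[1] (ii) [power_on -> psu_ok]; (vii) [cable_seated AND disk_detected AND beep_code_3 -> gpu_fault]. ⇒ new: psu_ok, gpu_fault.
[2] (iii) [psu_ok AND log_uploaded -> boot_ok]; (v) [psu_ok AND gpu_fault -> temp_high]. ⇒ new: boot_ok, temp_high.
[3] (i) [temp_high AND firmware_stale -> led_green]. ⇒ new: led_green.
Closure: {beep_code_3, boot_ok, cable_seated, disk_detected, driver_loaded, firmware_stale, gpu_fault, led_green, log_uploaded, no_display, power_on, psu_ok, replace_psu, temp_high} — 14 facts.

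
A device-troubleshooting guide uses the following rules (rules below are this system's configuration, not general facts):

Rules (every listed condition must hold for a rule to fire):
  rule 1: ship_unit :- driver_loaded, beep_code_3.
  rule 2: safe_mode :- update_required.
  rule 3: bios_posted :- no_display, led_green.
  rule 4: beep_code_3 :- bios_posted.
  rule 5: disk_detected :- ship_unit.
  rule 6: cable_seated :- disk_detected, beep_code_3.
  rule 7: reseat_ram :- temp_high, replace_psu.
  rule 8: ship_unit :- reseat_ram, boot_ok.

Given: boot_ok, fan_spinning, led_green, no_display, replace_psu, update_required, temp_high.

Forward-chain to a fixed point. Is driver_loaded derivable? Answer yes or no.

[1] rule 2 [safe_mode :- update_required.]; rule 3 [bios_posted :- no_display, led_green.]; rule 7 [reseat_ram :- temp_high, replace_psu.]. ⇒ new: safe_mode, bios_posted, reseat_ram.
[2] rule 4 [beep_code_3 :- bios_posted.]; rule 8 [ship_unit :- reseat_ram, boot_ok.]. ⇒ new: beep_code_3, ship_unit.
[3] rule 5 [disk_detected :- ship_unit.]. ⇒ new: disk_detected.
[4] rule 6 [cable_seated :- disk_detected, beep_code_3.]. ⇒ new: cable_seated.
Fixed point reached. No rule has driver_loaded as a consequent, and it is not given.

no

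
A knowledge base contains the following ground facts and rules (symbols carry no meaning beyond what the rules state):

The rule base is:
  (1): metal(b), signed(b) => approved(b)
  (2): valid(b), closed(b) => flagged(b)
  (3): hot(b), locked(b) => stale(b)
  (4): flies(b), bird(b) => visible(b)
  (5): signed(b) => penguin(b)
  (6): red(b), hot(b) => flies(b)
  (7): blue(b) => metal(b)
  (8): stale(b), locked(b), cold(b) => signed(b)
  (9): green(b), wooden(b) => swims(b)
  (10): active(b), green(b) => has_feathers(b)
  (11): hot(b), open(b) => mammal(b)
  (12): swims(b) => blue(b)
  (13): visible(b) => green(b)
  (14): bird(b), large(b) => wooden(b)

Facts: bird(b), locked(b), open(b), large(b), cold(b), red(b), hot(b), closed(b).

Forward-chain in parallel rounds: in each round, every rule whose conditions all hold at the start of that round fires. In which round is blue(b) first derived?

5

Round 1 fires (3), (6), (11), (14), giving stale(b), flies(b), mammal(b), wooden(b).
Round 2 fires (4), (8), giving visible(b), signed(b).
Round 3 fires (5), (13), giving penguin(b), green(b).
Round 4 fires (9), giving swims(b).
Round 5 fires (12), giving blue(b).
blue(b) first appears in round 5.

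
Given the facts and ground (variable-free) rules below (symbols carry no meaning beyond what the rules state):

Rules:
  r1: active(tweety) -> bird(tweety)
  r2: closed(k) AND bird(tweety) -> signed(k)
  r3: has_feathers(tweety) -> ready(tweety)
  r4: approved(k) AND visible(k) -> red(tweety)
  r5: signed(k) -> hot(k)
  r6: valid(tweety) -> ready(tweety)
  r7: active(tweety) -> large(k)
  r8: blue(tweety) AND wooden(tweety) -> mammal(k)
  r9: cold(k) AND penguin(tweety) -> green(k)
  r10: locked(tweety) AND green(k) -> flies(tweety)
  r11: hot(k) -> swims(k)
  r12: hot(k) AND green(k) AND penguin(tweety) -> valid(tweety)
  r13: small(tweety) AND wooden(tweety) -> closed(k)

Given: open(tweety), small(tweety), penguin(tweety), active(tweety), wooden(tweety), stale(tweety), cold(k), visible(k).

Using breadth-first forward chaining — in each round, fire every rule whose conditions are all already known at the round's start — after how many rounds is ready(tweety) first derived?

5

Round 1: r1 [active(tweety) -> bird(tweety)]; r7 [active(tweety) -> large(k)]; r9 [cold(k) AND penguin(tweety) -> green(k)]; r13 [small(tweety) AND wooden(tweety) -> closed(k)]. New: bird(tweety), large(k), green(k), closed(k).
Round 2: r2 [closed(k) AND bird(tweety) -> signed(k)]. New: signed(k).
Round 3: r5 [signed(k) -> hot(k)]. New: hot(k).
Round 4: r11 [hot(k) -> swims(k)]; r12 [hot(k) AND green(k) AND penguin(tweety) -> valid(tweety)]. New: swims(k), valid(tweety).
Round 5: r6 [valid(tweety) -> ready(tweety)]. New: ready(tweety).
ready(tweety) first appears in round 5.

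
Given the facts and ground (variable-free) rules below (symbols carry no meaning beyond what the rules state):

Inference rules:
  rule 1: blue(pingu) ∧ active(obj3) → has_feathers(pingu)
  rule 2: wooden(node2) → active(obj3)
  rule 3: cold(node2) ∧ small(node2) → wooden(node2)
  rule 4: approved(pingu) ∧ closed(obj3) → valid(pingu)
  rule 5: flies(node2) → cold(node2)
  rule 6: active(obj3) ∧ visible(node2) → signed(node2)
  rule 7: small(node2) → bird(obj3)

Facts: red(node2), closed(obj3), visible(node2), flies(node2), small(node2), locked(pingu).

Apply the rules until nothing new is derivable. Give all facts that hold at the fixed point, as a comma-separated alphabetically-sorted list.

active(obj3), bird(obj3), closed(obj3), cold(node2), flies(node2), locked(pingu), red(node2), signed(node2), small(node2), visible(node2), wooden(node2)

Round 1: rule 5 [flies(node2) → cold(node2)]; rule 7 [small(node2) → bird(obj3)]. New: cold(node2), bird(obj3).
Round 2: rule 3 [cold(node2) ∧ small(node2) → wooden(node2)]. New: wooden(node2).
Round 3: rule 2 [wooden(node2) → active(obj3)]. New: active(obj3).
Round 4: rule 6 [active(obj3) ∧ visible(node2) → signed(node2)]. New: signed(node2).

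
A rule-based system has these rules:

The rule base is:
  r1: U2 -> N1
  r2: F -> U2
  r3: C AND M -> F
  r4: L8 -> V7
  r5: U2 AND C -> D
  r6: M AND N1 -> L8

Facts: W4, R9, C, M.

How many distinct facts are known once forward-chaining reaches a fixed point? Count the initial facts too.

Round 1: r3 [C AND M -> F]. New: F.
Round 2: r2 [F -> U2]. New: U2.
Round 3: r1 [U2 -> N1]; r5 [U2 AND C -> D]. New: N1, D.
Round 4: r6 [M AND N1 -> L8]. New: L8.
Round 5: r4 [L8 -> V7]. New: V7.
Closure: {C, D, F, L8, M, N1, R9, U2, V7, W4} — 10 facts.

10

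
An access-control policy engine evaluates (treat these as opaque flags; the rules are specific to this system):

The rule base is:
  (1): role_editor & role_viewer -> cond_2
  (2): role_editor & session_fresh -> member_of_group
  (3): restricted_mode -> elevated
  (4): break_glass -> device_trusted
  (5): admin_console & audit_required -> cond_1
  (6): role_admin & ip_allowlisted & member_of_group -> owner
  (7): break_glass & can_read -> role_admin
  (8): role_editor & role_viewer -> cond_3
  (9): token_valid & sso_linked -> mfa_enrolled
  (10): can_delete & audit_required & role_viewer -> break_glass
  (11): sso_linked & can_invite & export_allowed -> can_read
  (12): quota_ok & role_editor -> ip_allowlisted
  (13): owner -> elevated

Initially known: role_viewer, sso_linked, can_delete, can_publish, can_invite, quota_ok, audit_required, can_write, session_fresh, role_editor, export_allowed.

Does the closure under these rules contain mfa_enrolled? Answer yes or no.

no

Round 1: (1) [role_editor & role_viewer -> cond_2]; (2) [role_editor & session_fresh -> member_of_group]; (8) [role_editor & role_viewer -> cond_3]; (10) [can_delete & audit_required & role_viewer -> break_glass]; (11) [sso_linked & can_invite & export_allowed -> can_read]; (12) [quota_ok & role_editor -> ip_allowlisted]. Adds cond_2, member_of_group, cond_3, break_glass, can_read, ip_allowlisted.
Round 2: (4) [break_glass -> device_trusted]; (7) [break_glass & can_read -> role_admin]. Adds device_trusted, role_admin.
Round 3: (6) [role_admin & ip_allowlisted & member_of_group -> owner]. Adds owner.
Round 4: (13) [owner -> elevated]. Adds elevated.
Fixed point reached. mfa_enrolled is concluded only by (9); (9) needs token_valid (never derived).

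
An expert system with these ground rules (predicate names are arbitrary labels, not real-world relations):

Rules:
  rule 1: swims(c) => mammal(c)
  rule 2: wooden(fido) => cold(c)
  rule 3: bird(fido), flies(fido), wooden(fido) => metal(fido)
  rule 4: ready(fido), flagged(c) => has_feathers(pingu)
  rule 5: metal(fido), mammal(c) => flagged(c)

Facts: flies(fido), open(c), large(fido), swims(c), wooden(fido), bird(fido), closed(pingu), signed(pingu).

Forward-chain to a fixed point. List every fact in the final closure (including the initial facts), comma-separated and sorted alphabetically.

Round 1: rule 1 [swims(c) => mammal(c)]; rule 2 [wooden(fido) => cold(c)]; rule 3 [bird(fido), flies(fido), wooden(fido) => metal(fido)]. New: mammal(c), cold(c), metal(fido).
Round 2: rule 5 [metal(fido), mammal(c) => flagged(c)]. New: flagged(c).

bird(fido), closed(pingu), cold(c), flagged(c), flies(fido), large(fido), mammal(c), metal(fido), open(c), signed(pingu), swims(c), wooden(fido)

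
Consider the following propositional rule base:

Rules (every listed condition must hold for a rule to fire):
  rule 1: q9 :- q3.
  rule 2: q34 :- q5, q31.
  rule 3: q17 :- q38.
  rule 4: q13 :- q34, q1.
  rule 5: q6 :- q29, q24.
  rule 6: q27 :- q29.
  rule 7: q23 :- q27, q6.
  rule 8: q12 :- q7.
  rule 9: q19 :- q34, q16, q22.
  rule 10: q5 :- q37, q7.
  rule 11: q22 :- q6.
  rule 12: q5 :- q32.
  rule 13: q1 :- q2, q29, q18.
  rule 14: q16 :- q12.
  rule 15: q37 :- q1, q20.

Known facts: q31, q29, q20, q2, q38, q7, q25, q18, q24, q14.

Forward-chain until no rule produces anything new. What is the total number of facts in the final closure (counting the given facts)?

Round 1: rule 3 [q17 :- q38.]; rule 5 [q6 :- q29, q24.]; rule 6 [q27 :- q29.]; rule 8 [q12 :- q7.]; rule 13 [q1 :- q2, q29, q18.]. Adds q17, q6, q27, q12, q1.
Round 2: rule 7 [q23 :- q27, q6.]; rule 11 [q22 :- q6.]; rule 14 [q16 :- q12.]; rule 15 [q37 :- q1, q20.]. Adds q23, q22, q16, q37.
Round 3: rule 10 [q5 :- q37, q7.]. Adds q5.
Round 4: rule 2 [q34 :- q5, q31.]. Adds q34.
Round 5: rule 4 [q13 :- q34, q1.]; rule 9 [q19 :- q34, q16, q22.]. Adds q13, q19.
Closure: {q1, q12, q13, q14, q16, q17, q18, q19, q2, q20, q22, q23, q24, q25, q27, q29, q31, q34, q37, q38, q5, q6, q7} — 23 facts.

23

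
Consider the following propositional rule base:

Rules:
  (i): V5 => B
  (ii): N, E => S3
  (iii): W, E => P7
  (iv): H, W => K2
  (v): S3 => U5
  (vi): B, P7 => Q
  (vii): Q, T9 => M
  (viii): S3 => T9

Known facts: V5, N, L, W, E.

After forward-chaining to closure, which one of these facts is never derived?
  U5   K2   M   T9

K2

[1] (i) [V5 => B]; (ii) [N, E => S3]; (iii) [W, E => P7]. ⇒ new: B, S3, P7.
[2] (v) [S3 => U5]; (vi) [B, P7 => Q]; (viii) [S3 => T9]. ⇒ new: U5, Q, T9.
[3] (vii) [Q, T9 => M]. ⇒ new: M.
Derived: T9 (round 2), M (round 3), U5 (round 2). K2 never appears in any round.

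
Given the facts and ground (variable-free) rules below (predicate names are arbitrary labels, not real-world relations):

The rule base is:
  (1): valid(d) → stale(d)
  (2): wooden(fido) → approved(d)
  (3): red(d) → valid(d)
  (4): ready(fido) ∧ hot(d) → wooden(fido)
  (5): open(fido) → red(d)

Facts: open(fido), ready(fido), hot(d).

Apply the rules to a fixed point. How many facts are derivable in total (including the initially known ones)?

Round 1 — (4), (5), derive wooden(fido), red(d).
Round 2 — (2), (3), derive approved(d), valid(d).
Round 3 — (1), derive stale(d).
Closure: {approved(d), hot(d), open(fido), ready(fido), red(d), stale(d), valid(d), wooden(fido)} — 8 facts.

8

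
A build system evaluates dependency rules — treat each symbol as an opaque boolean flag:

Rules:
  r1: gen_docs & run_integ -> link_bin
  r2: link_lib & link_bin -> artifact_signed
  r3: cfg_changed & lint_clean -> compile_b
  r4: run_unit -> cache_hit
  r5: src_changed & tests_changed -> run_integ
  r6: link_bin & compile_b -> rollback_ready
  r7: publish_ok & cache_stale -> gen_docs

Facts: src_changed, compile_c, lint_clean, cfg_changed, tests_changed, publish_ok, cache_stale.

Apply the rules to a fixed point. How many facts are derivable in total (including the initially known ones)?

[1] r3 [cfg_changed & lint_clean -> compile_b]; r5 [src_changed & tests_changed -> run_integ]; r7 [publish_ok & cache_stale -> gen_docs]. ⇒ new: compile_b, run_integ, gen_docs.
[2] r1 [gen_docs & run_integ -> link_bin]. ⇒ new: link_bin.
[3] r6 [link_bin & compile_b -> rollback_ready]. ⇒ new: rollback_ready.
Closure: {cache_stale, cfg_changed, compile_b, compile_c, gen_docs, link_bin, lint_clean, publish_ok, rollback_ready, run_integ, src_changed, tests_changed} — 12 facts.

12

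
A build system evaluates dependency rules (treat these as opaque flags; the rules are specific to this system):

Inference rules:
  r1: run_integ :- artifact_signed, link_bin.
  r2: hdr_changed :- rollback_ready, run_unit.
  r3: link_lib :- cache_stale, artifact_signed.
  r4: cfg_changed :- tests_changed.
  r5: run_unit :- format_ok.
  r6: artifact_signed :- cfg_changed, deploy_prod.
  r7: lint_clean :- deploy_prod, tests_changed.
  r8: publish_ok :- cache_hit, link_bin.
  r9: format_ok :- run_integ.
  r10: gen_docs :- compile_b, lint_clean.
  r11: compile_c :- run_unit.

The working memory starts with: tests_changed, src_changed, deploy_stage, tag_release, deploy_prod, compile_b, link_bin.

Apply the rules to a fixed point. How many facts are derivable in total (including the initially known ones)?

Round 1 fires r4, r7, giving cfg_changed, lint_clean.
Round 2 fires r6, r10, giving artifact_signed, gen_docs.
Round 3 fires r1, giving run_integ.
Round 4 fires r9, giving format_ok.
Round 5 fires r5, giving run_unit.
Round 6 fires r11, giving compile_c.
Closure: {artifact_signed, cfg_changed, compile_b, compile_c, deploy_prod, deploy_stage, format_ok, gen_docs, link_bin, lint_clean, run_integ, run_unit, src_changed, tag_release, tests_changed} — 15 facts.

15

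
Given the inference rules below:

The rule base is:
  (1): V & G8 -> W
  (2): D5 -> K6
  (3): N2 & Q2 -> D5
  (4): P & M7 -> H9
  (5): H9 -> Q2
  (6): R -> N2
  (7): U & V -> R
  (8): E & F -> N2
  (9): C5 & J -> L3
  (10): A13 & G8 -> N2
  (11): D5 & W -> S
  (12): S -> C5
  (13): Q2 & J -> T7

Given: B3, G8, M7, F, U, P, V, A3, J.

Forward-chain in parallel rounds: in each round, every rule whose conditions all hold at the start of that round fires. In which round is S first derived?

4

Round 1: (1) [V & G8 -> W]; (4) [P & M7 -> H9]; (7) [U & V -> R]. Adds W, H9, R.
Round 2: (5) [H9 -> Q2]; (6) [R -> N2]. Adds Q2, N2.
Round 3: (3) [N2 & Q2 -> D5]; (13) [Q2 & J -> T7]. Adds D5, T7.
Round 4: (2) [D5 -> K6]; (11) [D5 & W -> S]. Adds K6, S.
S first appears in round 4.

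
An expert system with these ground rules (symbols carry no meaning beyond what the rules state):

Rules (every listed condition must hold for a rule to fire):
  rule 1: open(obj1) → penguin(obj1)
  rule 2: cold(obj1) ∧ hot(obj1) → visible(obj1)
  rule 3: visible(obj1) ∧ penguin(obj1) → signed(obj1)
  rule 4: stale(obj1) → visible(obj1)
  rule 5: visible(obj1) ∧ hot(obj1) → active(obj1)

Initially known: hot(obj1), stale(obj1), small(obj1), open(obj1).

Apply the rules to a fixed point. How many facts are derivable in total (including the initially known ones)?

Round 1 fires rule 1, rule 4, giving penguin(obj1), visible(obj1).
Round 2 fires rule 3, rule 5, giving signed(obj1), active(obj1).
Closure: {active(obj1), hot(obj1), open(obj1), penguin(obj1), signed(obj1), small(obj1), stale(obj1), visible(obj1)} — 8 facts.

8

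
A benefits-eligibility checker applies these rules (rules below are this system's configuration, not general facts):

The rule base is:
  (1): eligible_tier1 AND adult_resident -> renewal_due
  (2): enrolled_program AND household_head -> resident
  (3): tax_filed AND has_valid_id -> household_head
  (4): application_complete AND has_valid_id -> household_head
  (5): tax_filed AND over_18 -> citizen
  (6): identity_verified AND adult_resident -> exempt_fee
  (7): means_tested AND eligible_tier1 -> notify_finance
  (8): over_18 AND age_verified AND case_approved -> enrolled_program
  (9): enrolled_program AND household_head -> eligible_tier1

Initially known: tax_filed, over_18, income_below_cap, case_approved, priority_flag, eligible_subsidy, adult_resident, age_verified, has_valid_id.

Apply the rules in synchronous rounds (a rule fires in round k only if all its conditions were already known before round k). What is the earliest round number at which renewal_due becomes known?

3

Round 1 — (3), (5), (8), derive household_head, citizen, enrolled_program.
Round 2 — (2), (9), derive resident, eligible_tier1.
Round 3 — (1), derive renewal_due.
renewal_due first appears in round 3.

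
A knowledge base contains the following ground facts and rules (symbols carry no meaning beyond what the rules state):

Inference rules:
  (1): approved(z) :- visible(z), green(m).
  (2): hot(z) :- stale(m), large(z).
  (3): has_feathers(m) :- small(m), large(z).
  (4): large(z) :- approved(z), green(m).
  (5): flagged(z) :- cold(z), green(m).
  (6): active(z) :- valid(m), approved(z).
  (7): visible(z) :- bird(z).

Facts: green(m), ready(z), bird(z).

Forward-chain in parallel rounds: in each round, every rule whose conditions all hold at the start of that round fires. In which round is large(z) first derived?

Round 1: (7) [visible(z) :- bird(z).]. New: visible(z).
Round 2: (1) [approved(z) :- visible(z), green(m).]. New: approved(z).
Round 3: (4) [large(z) :- approved(z), green(m).]. New: large(z).
large(z) first appears in round 3.

3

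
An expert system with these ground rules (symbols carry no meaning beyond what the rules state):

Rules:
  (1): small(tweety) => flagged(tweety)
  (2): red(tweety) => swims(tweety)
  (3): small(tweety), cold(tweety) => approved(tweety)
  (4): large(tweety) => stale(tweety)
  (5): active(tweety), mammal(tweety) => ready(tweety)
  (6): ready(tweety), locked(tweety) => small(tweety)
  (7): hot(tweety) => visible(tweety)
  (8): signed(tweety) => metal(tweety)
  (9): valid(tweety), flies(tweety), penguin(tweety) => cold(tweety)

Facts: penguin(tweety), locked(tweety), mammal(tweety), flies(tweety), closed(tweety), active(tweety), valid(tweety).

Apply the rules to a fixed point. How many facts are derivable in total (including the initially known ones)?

12

[1] (5) [active(tweety), mammal(tweety) => ready(tweety)]; (9) [valid(tweety), flies(tweety), penguin(tweety) => cold(tweety)]. ⇒ new: ready(tweety), cold(tweety).
[2] (6) [ready(tweety), locked(tweety) => small(tweety)]. ⇒ new: small(tweety).
[3] (1) [small(tweety) => flagged(tweety)]; (3) [small(tweety), cold(tweety) => approved(tweety)]. ⇒ new: flagged(tweety), approved(tweety).
Closure: {active(tweety), approved(tweety), closed(tweety), cold(tweety), flagged(tweety), flies(tweety), locked(tweety), mammal(tweety), penguin(tweety), ready(tweety), small(tweety), valid(tweety)} — 12 facts.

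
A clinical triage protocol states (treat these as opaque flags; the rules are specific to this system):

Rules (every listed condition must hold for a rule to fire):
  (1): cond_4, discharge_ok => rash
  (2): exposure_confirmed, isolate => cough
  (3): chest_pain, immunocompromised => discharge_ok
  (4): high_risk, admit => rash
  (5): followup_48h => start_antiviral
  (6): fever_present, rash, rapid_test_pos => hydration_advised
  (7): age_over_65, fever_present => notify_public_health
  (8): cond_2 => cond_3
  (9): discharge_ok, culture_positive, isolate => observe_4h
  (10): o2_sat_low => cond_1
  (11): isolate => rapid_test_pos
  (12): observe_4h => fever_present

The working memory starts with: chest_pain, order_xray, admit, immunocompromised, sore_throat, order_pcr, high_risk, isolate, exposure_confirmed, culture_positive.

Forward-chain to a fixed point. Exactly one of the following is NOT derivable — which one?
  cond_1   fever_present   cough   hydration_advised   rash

cond_1

Round 1 fires (2), (3), (4), (11), giving cough, discharge_ok, rash, rapid_test_pos.
Round 2 fires (9), giving observe_4h.
Round 3 fires (12), giving fever_present.
Round 4 fires (6), giving hydration_advised.
Derived: cough (round 1), rash (round 1), fever_present (round 3), hydration_advised (round 4). cond_1 never appears in any round.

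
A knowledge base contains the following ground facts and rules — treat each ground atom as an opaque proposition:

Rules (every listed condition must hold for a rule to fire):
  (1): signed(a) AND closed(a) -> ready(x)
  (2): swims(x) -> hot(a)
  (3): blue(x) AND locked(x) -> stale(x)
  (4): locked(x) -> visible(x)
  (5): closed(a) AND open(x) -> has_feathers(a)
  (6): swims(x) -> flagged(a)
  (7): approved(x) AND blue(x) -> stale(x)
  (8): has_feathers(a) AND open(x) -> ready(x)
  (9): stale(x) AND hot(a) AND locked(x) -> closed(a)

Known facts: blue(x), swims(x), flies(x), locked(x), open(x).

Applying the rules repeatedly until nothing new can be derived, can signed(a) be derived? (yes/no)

no

Round 1: (2) [swims(x) -> hot(a)]; (3) [blue(x) AND locked(x) -> stale(x)]; (4) [locked(x) -> visible(x)]; (6) [swims(x) -> flagged(a)]. New: hot(a), stale(x), visible(x), flagged(a).
Round 2: (9) [stale(x) AND hot(a) AND locked(x) -> closed(a)]. New: closed(a).
Round 3: (5) [closed(a) AND open(x) -> has_feathers(a)]. New: has_feathers(a).
Round 4: (8) [has_feathers(a) AND open(x) -> ready(x)]. New: ready(x).
Fixed point reached. No rule has signed(a) as a consequent, and it is not given.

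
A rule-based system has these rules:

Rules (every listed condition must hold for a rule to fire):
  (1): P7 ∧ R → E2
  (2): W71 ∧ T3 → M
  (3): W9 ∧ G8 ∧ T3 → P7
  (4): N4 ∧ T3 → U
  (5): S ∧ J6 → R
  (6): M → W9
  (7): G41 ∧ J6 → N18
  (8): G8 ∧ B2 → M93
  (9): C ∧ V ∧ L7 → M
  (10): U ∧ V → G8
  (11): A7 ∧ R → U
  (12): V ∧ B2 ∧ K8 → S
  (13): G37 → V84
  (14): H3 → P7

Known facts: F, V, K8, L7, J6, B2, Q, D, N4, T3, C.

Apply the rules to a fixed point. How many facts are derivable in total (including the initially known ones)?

20

[1] (4) [N4 ∧ T3 → U]; (9) [C ∧ V ∧ L7 → M]; (12) [V ∧ B2 ∧ K8 → S]. ⇒ new: U, M, S.
[2] (5) [S ∧ J6 → R]; (6) [M → W9]; (10) [U ∧ V → G8]. ⇒ new: R, W9, G8.
[3] (3) [W9 ∧ G8 ∧ T3 → P7]; (8) [G8 ∧ B2 → M93]. ⇒ new: P7, M93.
[4] (1) [P7 ∧ R → E2]. ⇒ new: E2.
Closure: {B2, C, D, E2, F, G8, J6, K8, L7, M, M93, N4, P7, Q, R, S, T3, U, V, W9} — 20 facts.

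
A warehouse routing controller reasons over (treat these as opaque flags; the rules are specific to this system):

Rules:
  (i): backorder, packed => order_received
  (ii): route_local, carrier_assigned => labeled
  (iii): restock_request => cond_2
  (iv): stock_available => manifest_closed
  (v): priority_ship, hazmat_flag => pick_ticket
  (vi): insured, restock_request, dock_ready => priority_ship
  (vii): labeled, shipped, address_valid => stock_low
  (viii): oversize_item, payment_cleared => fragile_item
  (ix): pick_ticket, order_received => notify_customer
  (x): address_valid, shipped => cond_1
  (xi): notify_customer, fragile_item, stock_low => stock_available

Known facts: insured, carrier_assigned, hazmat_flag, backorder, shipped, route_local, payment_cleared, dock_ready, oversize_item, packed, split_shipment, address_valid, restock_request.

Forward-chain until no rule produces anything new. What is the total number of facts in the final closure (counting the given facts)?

24

Round 1 fires (i), (ii), (iii), (vi), (viii), (x), giving order_received, labeled, cond_2, priority_ship, fragile_item, cond_1.
Round 2 fires (v), (vii), giving pick_ticket, stock_low.
Round 3 fires (ix), giving notify_customer.
Round 4 fires (xi), giving stock_available.
Round 5 fires (iv), giving manifest_closed.
Closure: {address_valid, backorder, carrier_assigned, cond_1, cond_2, dock_ready, fragile_item, hazmat_flag, insured, labeled, manifest_closed, notify_customer, order_received, oversize_item, packed, payment_cleared, pick_ticket, priority_ship, restock_request, route_local, shipped, split_shipment, stock_available, stock_low} — 24 facts.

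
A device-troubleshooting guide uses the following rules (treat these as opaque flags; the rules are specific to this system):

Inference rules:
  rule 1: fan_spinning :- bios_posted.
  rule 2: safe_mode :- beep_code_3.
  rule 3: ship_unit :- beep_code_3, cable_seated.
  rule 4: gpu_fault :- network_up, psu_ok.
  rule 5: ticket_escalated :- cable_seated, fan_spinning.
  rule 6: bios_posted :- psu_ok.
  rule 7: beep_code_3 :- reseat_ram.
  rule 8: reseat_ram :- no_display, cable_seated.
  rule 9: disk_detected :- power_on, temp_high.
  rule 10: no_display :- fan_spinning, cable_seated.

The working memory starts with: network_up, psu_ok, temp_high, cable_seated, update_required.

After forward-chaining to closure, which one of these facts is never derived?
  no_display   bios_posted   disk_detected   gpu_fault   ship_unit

disk_detected

Round 1 — rule 4, rule 6, derive gpu_fault, bios_posted.
Round 2 — rule 1, derive fan_spinning.
Round 3 — rule 5, rule 10, derive ticket_escalated, no_display.
Round 4 — rule 8, derive reseat_ram.
Round 5 — rule 7, derive beep_code_3.
Round 6 — rule 2, rule 3, derive safe_mode, ship_unit.
Derived: bios_posted (round 1), no_display (round 3), gpu_fault (round 1), ship_unit (round 6). disk_detected never appears in any round.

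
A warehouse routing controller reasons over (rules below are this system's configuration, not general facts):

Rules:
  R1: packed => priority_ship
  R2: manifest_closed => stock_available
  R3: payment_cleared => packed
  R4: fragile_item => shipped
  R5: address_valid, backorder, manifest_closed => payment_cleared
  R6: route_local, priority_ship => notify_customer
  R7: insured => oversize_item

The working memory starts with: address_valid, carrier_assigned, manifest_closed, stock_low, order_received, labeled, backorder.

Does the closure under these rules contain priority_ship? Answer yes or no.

[1] R2 [manifest_closed => stock_available]; R5 [address_valid, backorder, manifest_closed => payment_cleared]. ⇒ new: stock_available, payment_cleared.
[2] R3 [payment_cleared => packed]. ⇒ new: packed.
[3] R1 [packed => priority_ship]. ⇒ new: priority_ship.
priority_ship appears in round 3, so it is derivable.

yes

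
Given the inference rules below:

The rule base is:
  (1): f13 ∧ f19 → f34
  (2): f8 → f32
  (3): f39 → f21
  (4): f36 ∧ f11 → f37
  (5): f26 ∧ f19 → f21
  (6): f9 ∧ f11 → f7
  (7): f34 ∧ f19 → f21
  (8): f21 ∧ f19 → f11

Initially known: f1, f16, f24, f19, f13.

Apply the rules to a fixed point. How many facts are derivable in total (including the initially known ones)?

8

Round 1 fires (1), giving f34.
Round 2 fires (7), giving f21.
Round 3 fires (8), giving f11.
Closure: {f1, f11, f13, f16, f19, f21, f24, f34} — 8 facts.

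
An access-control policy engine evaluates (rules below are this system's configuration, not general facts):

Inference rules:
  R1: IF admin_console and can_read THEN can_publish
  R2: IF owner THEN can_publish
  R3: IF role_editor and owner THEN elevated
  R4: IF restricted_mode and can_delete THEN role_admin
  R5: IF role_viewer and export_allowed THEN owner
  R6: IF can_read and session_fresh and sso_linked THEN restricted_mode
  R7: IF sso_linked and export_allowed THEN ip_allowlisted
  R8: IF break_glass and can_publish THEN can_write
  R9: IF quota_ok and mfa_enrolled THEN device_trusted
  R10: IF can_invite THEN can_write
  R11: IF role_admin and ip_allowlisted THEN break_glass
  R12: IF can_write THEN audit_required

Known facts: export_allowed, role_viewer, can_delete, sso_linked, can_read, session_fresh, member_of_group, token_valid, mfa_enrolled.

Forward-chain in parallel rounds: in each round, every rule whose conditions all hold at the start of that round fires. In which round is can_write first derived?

Round 1: R5 [IF role_viewer and export_allowed THEN owner]; R6 [IF can_read and session_fresh and sso_linked THEN restricted_mode]; R7 [IF sso_linked and export_allowed THEN ip_allowlisted]. New: owner, restricted_mode, ip_allowlisted.
Round 2: R2 [IF owner THEN can_publish]; R4 [IF restricted_mode and can_delete THEN role_admin]. New: can_publish, role_admin.
Round 3: R11 [IF role_admin and ip_allowlisted THEN break_glass]. New: break_glass.
Round 4: R8 [IF break_glass and can_publish THEN can_write]. New: can_write.
can_write first appears in round 4.

4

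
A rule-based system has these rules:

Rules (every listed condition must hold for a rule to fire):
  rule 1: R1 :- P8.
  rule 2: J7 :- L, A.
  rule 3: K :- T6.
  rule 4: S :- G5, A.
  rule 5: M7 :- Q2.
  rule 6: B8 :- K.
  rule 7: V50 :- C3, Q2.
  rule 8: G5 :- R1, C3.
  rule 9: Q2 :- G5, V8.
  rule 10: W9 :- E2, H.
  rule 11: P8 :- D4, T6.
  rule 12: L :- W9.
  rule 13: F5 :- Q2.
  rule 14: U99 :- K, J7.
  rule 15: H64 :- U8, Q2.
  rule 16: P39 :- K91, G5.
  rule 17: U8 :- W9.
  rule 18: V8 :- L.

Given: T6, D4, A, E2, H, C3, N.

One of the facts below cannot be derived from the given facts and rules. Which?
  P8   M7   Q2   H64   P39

Round 1: rule 3 [K :- T6.]; rule 10 [W9 :- E2, H.]; rule 11 [P8 :- D4, T6.]. Adds K, W9, P8.
Round 2: rule 1 [R1 :- P8.]; rule 6 [B8 :- K.]; rule 12 [L :- W9.]; rule 17 [U8 :- W9.]. Adds R1, B8, L, U8.
Round 3: rule 2 [J7 :- L, A.]; rule 8 [G5 :- R1, C3.]; rule 18 [V8 :- L.]. Adds J7, G5, V8.
Round 4: rule 4 [S :- G5, A.]; rule 9 [Q2 :- G5, V8.]; rule 14 [U99 :- K, J7.]. Adds S, Q2, U99.
Round 5: rule 5 [M7 :- Q2.]; rule 7 [V50 :- C3, Q2.]; rule 13 [F5 :- Q2.]; rule 15 [H64 :- U8, Q2.]. Adds M7, V50, F5, H64.
Derived: H64 (round 5), M7 (round 5), P8 (round 1), Q2 (round 4). P39 never appears in any round.

P39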